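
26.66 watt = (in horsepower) 26.66 watt = 26.66 W. 1 horsepower = 745.69987 W, so 26.66 W = 26.66 / 745.69987 = 0.035751649 horsepower ≈ 0.03575 horsepower (4 s.f.). Final answer: 0.03575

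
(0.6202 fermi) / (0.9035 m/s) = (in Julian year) 2.175e-23. Check: 1 fermi = 1e-15 m, so 0.6202 fermi = 0.6202 * 1e-15 = 6.202e-16 m. 0.9035 m/s is already in m/s. Combine: 6.202e-16 m / 0.9035 m/s = 6.8644162e-16 s. 1 Julian year = 31557600 s, so 6.8644162e-16 s = 6.8644162e-16 / 31557600 = 2.1752022e-23 Julian year ≈ 2.175e-23 Julian year (4 s.f.).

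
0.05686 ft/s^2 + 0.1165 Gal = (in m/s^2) 0.0185. Check: 1 ft/s^2 = 0.3048 m/s^2, so 0.05686 ft/s^2 = 0.05686 * 0.3048 = 0.017330928 m/s^2. 1 Gal = 0.01 m/s^2, so 0.1165 Gal = 0.1165 * 0.01 = 0.001165 m/s^2. Sum: 0.017330928 + 0.001165 = 0.018495928 m/s^2. Result: 0.018495928 m/s^2 ≈ 0.0185 m/s^2 (4 s.f.).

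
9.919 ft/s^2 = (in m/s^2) 1 ft/s^2 = 0.3048 m/s^2, so 9.919 ft/s^2 = 9.919 * 0.3048 = 3.0233112 m/s^2. Result: 3.0233112 m/s^2 ≈ 3.023 m/s^2 (4 s.f.). Final answer: 3.023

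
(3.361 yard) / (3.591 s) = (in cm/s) 85.58. Check: 1 yard = 0.9144 m, so 3.361 yard = 3.361 * 0.9144 = 3.0732984 m. 3.591 s is already in s. Combine: 3.0732984 m / 3.591 s = 0.85583358 m/s. 1 cm/s = 0.01 m/s, so 0.85583358 m/s = 0.85583358 / 0.01 = 85.583358 cm/s ≈ 85.58 cm/s (4 s.f.).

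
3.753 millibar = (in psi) 1 millibar = 100 Pa, so 3.753 millibar = 3.753 * 100 = 375.3 Pa. 1 psi = 6894.7573 Pa, so 375.3 Pa = 375.3 / 6894.7573 = 0.054432663 psi ≈ 0.05443 psi (4 s.f.). Final answer: 0.05443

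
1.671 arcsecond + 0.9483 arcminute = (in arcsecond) 58.57. Check: 1 arcsecond = 4.8481368e-06 rad, so 1.671 arcsecond = 1.671 * 4.8481368e-06 = 8.1012366e-06 rad. 1 arcminute = 0.00029088821 rad, so 0.9483 arcminute = 0.9483 * 0.00029088821 = 0.00027584929 rad. Sum: 8.1012366e-06 + 0.00027584929 = 0.00028395052 rad. 1 arcsecond = 4.8481368e-06 rad, so 0.00028395052 rad = 0.00028395052 / 4.8481368e-06 = 58.569 arcsecond ≈ 58.57 arcsecond (4 s.f.).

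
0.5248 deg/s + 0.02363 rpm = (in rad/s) 0.01163. Check: 1 deg/s = 0.017453293 rad/s, so 0.5248 deg/s = 0.5248 * 0.017453293 = 0.0091594879 rad/s. 1 rpm = 0.10471976 rad/s, so 0.02363 rpm = 0.02363 * 0.10471976 = 0.0024745278 rad/s. Sum: 0.0091594879 + 0.0024745278 = 0.011634016 rad/s. Result: 0.011634016 rad/s ≈ 0.01163 rad/s (4 s.f.).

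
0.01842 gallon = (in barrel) 0.0004386. Check: 1 gallon = 0.0037854118 m^3, so 0.01842 gallon = 0.01842 * 0.0037854118 = 6.9727285e-05 m^3. 1 barrel = 0.15898729 m^3, so 6.9727285e-05 m^3 = 6.9727285e-05 / 0.15898729 = 0.00043857143 barrel ≈ 0.0004386 barrel (4 s.f.).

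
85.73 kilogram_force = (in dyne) 8.407e+07. Check: 1 kilogram_force = 9.80665 N, so 85.73 kilogram_force = 85.73 * 9.80665 = 840.7241 N. 1 dyne = 1e-05 N, so 840.7241 N = 840.7241 / 1e-05 = 84072410 dyne ≈ 8.407e+07 dyne (4 s.f.).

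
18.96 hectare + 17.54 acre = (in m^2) 1 hectare = 10000 m^2, so 18.96 hectare = 18.96 * 10000 = 189600 m^2. 1 acre = 4046.8564 m^2, so 17.54 acre = 17.54 * 4046.8564 = 70981.862 m^2. Sum: 189600 + 70981.862 = 260581.86 m^2. Result: 260581.86 m^2 ≈ 2.606e+05 m^2 (4 s.f.). Final answer: 2.606e+05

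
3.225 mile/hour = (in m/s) 1 mile/hour = 0.44704 m/s, so 3.225 mile/hour = 3.225 * 0.44704 = 1.441704 m/s. Result: 1.441704 m/s ≈ 1.442 m/s (4 s.f.). Final answer: 1.442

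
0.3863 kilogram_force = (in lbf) 1 kilogram_force = 9.80665 N, so 0.3863 kilogram_force = 0.3863 * 9.80665 = 3.7883089 N. 1 lbf = 4.4482216 N, so 3.7883089 N = 3.7883089 / 4.4482216 = 0.85164572 lbf ≈ 0.8516 lbf (4 s.f.). Final answer: 0.8516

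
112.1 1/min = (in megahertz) 1 1/min = 0.016666667 Hz, so 112.1 1/min = 112.1 * 0.016666667 = 1.8683333 Hz. 1 megahertz = 1000000 Hz, so 1.8683333 Hz = 1.8683333 / 1000000 = 1.8683333e-06 megahertz ≈ 1.868e-06 megahertz (4 s.f.). Final answer: 1.868e-06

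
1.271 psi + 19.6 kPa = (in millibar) 283.6. Check: 1 psi = 6894.7573 Pa, so 1.271 psi = 1.271 * 6894.7573 = 8763.2365 Pa. 1 kPa = 1000 Pa, so 19.6 kPa = 19.6 * 1000 = 19600 Pa. Sum: 8763.2365 + 19600 = 28363.237 Pa. 1 millibar = 100 Pa, so 28363.237 Pa = 28363.237 / 100 = 283.63237 millibar ≈ 283.6 millibar (4 s.f.).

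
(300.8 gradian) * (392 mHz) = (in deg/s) 1 gradian = 0.015707963 rad, so 300.8 gradian = 300.8 * 0.015707963 = 4.7249554 rad. 1 mHz = 0.001 Hz, so 392 mHz = 392 * 0.001 = 0.392 Hz. Combine: 4.7249554 rad * 0.392 Hz = 1.8521825 rad/s. 1 deg/s = 0.017453293 rad/s, so 1.8521825 rad/s = 1.8521825 / 0.017453293 = 106.12224 deg/s ≈ 106.1 deg/s (4 s.f.). Final answer: 106.1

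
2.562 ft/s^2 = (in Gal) 1 ft/s^2 = 0.3048 m/s^2, so 2.562 ft/s^2 = 2.562 * 0.3048 = 0.7808976 m/s^2. 1 Gal = 0.01 m/s^2, so 0.7808976 m/s^2 = 0.7808976 / 0.01 = 78.08976 Gal ≈ 78.09 Gal (4 s.f.). Final answer: 78.09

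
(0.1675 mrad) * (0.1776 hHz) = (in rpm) 1 mrad = 0.001 rad, so 0.1675 mrad = 0.1675 * 0.001 = 0.0001675 rad. 1 hHz = 100 Hz, so 0.1776 hHz = 0.1776 * 100 = 17.76 Hz. Combine: 0.0001675 rad * 17.76 Hz = 0.0029748 rad/s. 1 rpm = 0.10471976 rad/s, so 0.0029748 rad/s = 0.0029748 / 0.10471976 = 0.028407247 rpm ≈ 0.02841 rpm (4 s.f.). Final answer: 0.02841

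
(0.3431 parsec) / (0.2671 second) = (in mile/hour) 1 parsec = 3.0856776e+16 m, so 0.3431 parsec = 0.3431 * 3.0856776e+16 = 1.058696e+16 m. 0.2671 second = 0.2671 s. Combine: 1.058696e+16 m / 0.2671 s = 3.963669e+16 m/s. 1 mile/hour = 0.44704 m/s, so 3.963669e+16 m/s = 3.963669e+16 / 0.44704 = 8.8664749e+16 mile/hour ≈ 8.866e+16 mile/hour (4 s.f.). Final answer: 8.866e+16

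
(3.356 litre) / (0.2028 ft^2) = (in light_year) 1 litre = 0.001 m^3, so 3.356 litre = 3.356 * 0.001 = 0.003356 m^3. 1 ft^2 = 0.09290304 m^2, so 0.2028 ft^2 = 0.2028 * 0.09290304 = 0.018840737 m^2. Combine: 0.003356 m^3 / 0.018840737 m^2 = 0.17812467 m. 1 light_year = 9.4607305e+15 m, so 0.17812467 m = 0.17812467 / 9.4607305e+15 = 1.8827793e-17 light_year ≈ 1.883e-17 light_year (4 s.f.). Final answer: 1.883e-17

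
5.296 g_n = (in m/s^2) 1 g_n = 9.80665 m/s^2, so 5.296 g_n = 5.296 * 9.80665 = 51.936018 m/s^2. Result: 51.936018 m/s^2 ≈ 51.94 m/s^2 (4 s.f.). Final answer: 51.94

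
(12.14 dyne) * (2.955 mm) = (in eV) 2.239e+12. Check: 1 dyne = 1e-05 N, so 12.14 dyne = 12.14 * 1e-05 = 0.0001214 N. 1 mm = 0.001 m, so 2.955 mm = 2.955 * 0.001 = 0.002955 m. Combine: 0.0001214 N * 0.002955 m = 3.58737e-07 J. 1 eV = 1.6021766e-19 J, so 3.58737e-07 J = 3.58737e-07 / 1.6021766e-19 = 2.2390602e+12 eV ≈ 2.239e+12 eV (4 s.f.).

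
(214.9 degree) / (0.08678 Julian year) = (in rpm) 1.308e-05. Check: 1 degree = 0.017453293 rad, so 214.9 degree = 214.9 * 0.017453293 = 3.7507126 rad. 1 Julian year = 31557600 s, so 0.08678 Julian year = 0.08678 * 31557600 = 2738568.5 s. Combine: 3.7507126 rad / 2738568.5 s = 1.3695887e-06 rad/s. 1 rpm = 0.10471976 rad/s, so 1.3695887e-06 rad/s = 1.3695887e-06 / 0.10471976 = 1.3078609e-05 rpm ≈ 1.308e-05 rpm (4 s.f.).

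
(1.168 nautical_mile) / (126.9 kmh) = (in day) 0.0007102. Check: 1 nautical_mile = 1852 m, so 1.168 nautical_mile = 1.168 * 1852 = 2163.136 m. 1 kmh = 0.27777778 m/s, so 126.9 kmh = 126.9 * 0.27777778 = 35.25 m/s. Combine: 2163.136 m / 35.25 m/s = 61.36556 s. 1 day = 86400 s, so 61.36556 s = 61.36556 / 86400 = 0.00071024954 day ≈ 0.0007102 day (4 s.f.).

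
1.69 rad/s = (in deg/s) 96.83. Check: 1 deg/s = 0.017453293 rad/s, so 1.69 rad/s = 1.69 / 0.017453293 = 96.829867 deg/s ≈ 96.83 deg/s (4 s.f.).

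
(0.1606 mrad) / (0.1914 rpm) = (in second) 0.008013. Check: 1 mrad = 0.001 rad, so 0.1606 mrad = 0.1606 * 0.001 = 0.0001606 rad. 1 rpm = 0.10471976 rad/s, so 0.1914 rpm = 0.1914 * 0.10471976 = 0.020043361 rad/s. Combine: 0.0001606 rad / 0.020043361 rad/s = 0.0080126282 s. 0.0080126282 s = 0.0080126282 second ≈ 0.008013 second (4 s.f.).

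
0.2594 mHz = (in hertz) 1 mHz = 0.001 Hz, so 0.2594 mHz = 0.2594 * 0.001 = 0.0002594 Hz. 0.0002594 Hz = 0.0002594 hertz. Final answer: 0.0002594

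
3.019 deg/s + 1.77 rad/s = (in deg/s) 104.4. Check: 1 deg/s = 0.017453293 rad/s, so 3.019 deg/s = 3.019 * 0.017453293 = 0.05269149 rad/s. 1.77 rad/s is already in rad/s. Sum: 0.05269149 + 1.77 = 1.8226915 rad/s. 1 deg/s = 0.017453293 rad/s, so 1.8226915 rad/s = 1.8226915 / 0.017453293 = 104.43253 deg/s ≈ 104.4 deg/s (4 s.f.).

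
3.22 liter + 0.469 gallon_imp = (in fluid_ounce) 1 liter = 0.001 m^3, so 3.22 liter = 3.22 * 0.001 = 0.00322 m^3. 1 gallon_imp = 0.00454609 m^3, so 0.469 gallon_imp = 0.469 * 0.00454609 = 0.0021321162 m^3. Sum: 0.00322 + 0.0021321162 = 0.0053521162 m^3. 1 fluid_ounce = 2.957353e-05 m^3, so 0.0053521162 m^3 = 0.0053521162 / 2.957353e-05 = 180.97658 fluid_ounce ≈ 181 fluid_ounce (4 s.f.). Final answer: 181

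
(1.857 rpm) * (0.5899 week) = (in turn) 1.104e+04. Check: 1 rpm = 0.10471976 rad/s, so 1.857 rpm = 1.857 * 0.10471976 = 0.19446459 rad/s. 1 week = 604800 s, so 0.5899 week = 0.5899 * 604800 = 356771.52 s. Combine: 0.19446459 rad/s * 356771.52 s = 69379.426 rad. 1 turn = 6.2831853 rad, so 69379.426 rad = 69379.426 / 6.2831853 = 11042.079 turn ≈ 1.104e+04 turn (4 s.f.).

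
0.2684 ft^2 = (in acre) 1 ft^2 = 0.09290304 m^2, so 0.2684 ft^2 = 0.2684 * 0.09290304 = 0.024935176 m^2. 1 acre = 4046.8564 m^2, so 0.024935176 m^2 = 0.024935176 / 4046.8564 = 6.1616162e-06 acre ≈ 6.162e-06 acre (4 s.f.). Final answer: 6.162e-06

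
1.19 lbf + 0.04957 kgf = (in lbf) 1 lbf = 4.4482216 N, so 1.19 lbf = 1.19 * 4.4482216 = 5.2933837 N. 1 kgf = 9.80665 N, so 0.04957 kgf = 0.04957 * 9.80665 = 0.48611564 N. Sum: 5.2933837 + 0.48611564 = 5.7794994 N. 1 lbf = 4.4482216 N, so 5.7794994 N = 5.7794994 / 4.4482216 = 1.2992831 lbf ≈ 1.299 lbf (4 s.f.). Final answer: 1.299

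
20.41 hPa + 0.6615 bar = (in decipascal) 6.819e+05. Check: 1 hPa = 100 Pa, so 20.41 hPa = 20.41 * 100 = 2041 Pa. 1 bar = 100000 Pa, so 0.6615 bar = 0.6615 * 100000 = 66150 Pa. Sum: 2041 + 66150 = 68191 Pa. 1 decipascal = 0.1 Pa, so 68191 Pa = 68191 / 0.1 = 681910 decipascal ≈ 6.819e+05 decipascal (4 s.f.).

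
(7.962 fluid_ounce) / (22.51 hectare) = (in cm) 1.046e-07. Check: 1 fluid_ounce = 2.957353e-05 m^3, so 7.962 fluid_ounce = 7.962 * 2.957353e-05 = 0.00023546444 m^3. 1 hectare = 10000 m^2, so 22.51 hectare = 22.51 * 10000 = 225100 m^2. Combine: 0.00023546444 m^3 / 225100 m^2 = 1.0460437e-09 m. 1 cm = 0.01 m, so 1.0460437e-09 m = 1.0460437e-09 / 0.01 = 1.0460437e-07 cm ≈ 1.046e-07 cm (4 s.f.).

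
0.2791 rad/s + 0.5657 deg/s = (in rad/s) 0.2791 rad/s is already in rad/s. 1 deg/s = 0.017453293 rad/s, so 0.5657 deg/s = 0.5657 * 0.017453293 = 0.0098733276 rad/s. Sum: 0.2791 + 0.0098733276 = 0.28897333 rad/s. Result: 0.28897333 rad/s ≈ 0.289 rad/s (4 s.f.). Final answer: 0.289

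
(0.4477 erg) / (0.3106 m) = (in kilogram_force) 1.47e-08. Check: 1 erg = 1e-07 J, so 0.4477 erg = 0.4477 * 1e-07 = 4.477e-08 J. 0.3106 m is already in m. Combine: 4.477e-08 J / 0.3106 m = 1.4414037e-07 N. 1 kilogram_force = 9.80665 N, so 1.4414037e-07 N = 1.4414037e-07 / 9.80665 = 1.4698228e-08 kilogram_force ≈ 1.47e-08 kilogram_force (4 s.f.).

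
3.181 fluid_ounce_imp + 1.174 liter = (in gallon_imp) 0.2781. Check: 1 fluid_ounce_imp = 2.8413063e-05 m^3, so 3.181 fluid_ounce_imp = 3.181 * 2.8413063e-05 = 9.0381952e-05 m^3. 1 liter = 0.001 m^3, so 1.174 liter = 1.174 * 0.001 = 0.001174 m^3. Sum: 9.0381952e-05 + 0.001174 = 0.001264382 m^3. 1 gallon_imp = 0.00454609 m^3, so 0.001264382 m^3 = 0.001264382 / 0.00454609 = 0.27812515 gallon_imp ≈ 0.2781 gallon_imp (4 s.f.).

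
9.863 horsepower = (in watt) 7355. Check: 1 horsepower = 745.69987 W, so 9.863 horsepower = 9.863 * 745.69987 = 7354.8378 W. 7354.8378 W = 7354.8378 watt ≈ 7355 watt (4 s.f.).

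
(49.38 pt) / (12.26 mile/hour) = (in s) 1 pt = 0.00035277778 m, so 49.38 pt = 49.38 * 0.00035277778 = 0.017420167 m. 1 mile/hour = 0.44704 m/s, so 12.26 mile/hour = 12.26 * 0.44704 = 5.4807104 m/s. Combine: 0.017420167 m / 5.4807104 m/s = 0.0031784505 s. Result: 0.0031784505 s ≈ 0.003178 s (4 s.f.). Final answer: 0.003178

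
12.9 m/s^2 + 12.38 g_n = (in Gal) 1.343e+04. Check: 12.9 m/s^2 is already in m/s^2. 1 g_n = 9.80665 m/s^2, so 12.38 g_n = 12.38 * 9.80665 = 121.40633 m/s^2. Sum: 12.9 + 121.40633 = 134.30633 m/s^2. 1 Gal = 0.01 m/s^2, so 134.30633 m/s^2 = 134.30633 / 0.01 = 13430.633 Gal ≈ 1.343e+04 Gal (4 s.f.).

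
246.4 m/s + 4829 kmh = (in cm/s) 1.588e+05. Check: 246.4 m/s is already in m/s. 1 kmh = 0.27777778 m/s, so 4829 kmh = 4829 * 0.27777778 = 1341.3889 m/s. Sum: 246.4 + 1341.3889 = 1587.7889 m/s. 1 cm/s = 0.01 m/s, so 1587.7889 m/s = 1587.7889 / 0.01 = 158778.89 cm/s ≈ 1.588e+05 cm/s (4 s.f.).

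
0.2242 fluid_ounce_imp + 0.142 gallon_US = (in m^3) 1 fluid_ounce_imp = 2.8413063e-05 m^3, so 0.2242 fluid_ounce_imp = 0.2242 * 2.8413063e-05 = 6.3702086e-06 m^3. 1 gallon_US = 0.0037854118 m^3, so 0.142 gallon_US = 0.142 * 0.0037854118 = 0.00053752847 m^3. Sum: 6.3702086e-06 + 0.00053752847 = 0.00054389868 m^3. Result: 0.00054389868 m^3 ≈ 0.0005439 m^3 (4 s.f.). Final answer: 0.0005439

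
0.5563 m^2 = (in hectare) 1 hectare = 10000 m^2, so 0.5563 m^2 = 0.5563 / 10000 = 5.563e-05 hectare. Final answer: 5.563e-05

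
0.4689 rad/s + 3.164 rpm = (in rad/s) 0.4689 rad/s is already in rad/s. 1 rpm = 0.10471976 rad/s, so 3.164 rpm = 3.164 * 0.10471976 = 0.33133331 rad/s. Sum: 0.4689 + 0.33133331 = 0.80023331 rad/s. Result: 0.80023331 rad/s ≈ 0.8002 rad/s (4 s.f.). Final answer: 0.8002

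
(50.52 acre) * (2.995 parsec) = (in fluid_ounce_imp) 6.65e+26. Check: 1 acre = 4046.8564 m^2, so 50.52 acre = 50.52 * 4046.8564 = 204447.19 m^2. 1 parsec = 3.0856776e+16 m, so 2.995 parsec = 2.995 * 3.0856776e+16 = 9.2416044e+16 m. Combine: 204447.19 m^2 * 9.2416044e+16 m = 1.88942e+22 m^3. 1 fluid_ounce_imp = 2.8413063e-05 m^3, so 1.88942e+22 m^3 = 1.88942e+22 / 2.8413063e-05 = 6.6498288e+26 fluid_ounce_imp ≈ 6.65e+26 fluid_ounce_imp (4 s.f.).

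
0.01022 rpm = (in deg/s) 0.06132. Check: 1 rpm = 0.10471976 rad/s, so 0.01022 rpm = 0.01022 * 0.10471976 = 0.0010702359 rad/s. 1 deg/s = 0.017453293 rad/s, so 0.0010702359 rad/s = 0.0010702359 / 0.017453293 = 0.06132 deg/s.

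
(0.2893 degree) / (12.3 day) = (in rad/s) 4.751e-09. Check: 1 degree = 0.017453293 rad, so 0.2893 degree = 0.2893 * 0.017453293 = 0.0050492375 rad. 1 day = 86400 s, so 12.3 day = 12.3 * 86400 = 1062720 s. Combine: 0.0050492375 rad / 1062720 s = 4.7512398e-09 rad/s. Result: 4.7512398e-09 rad/s ≈ 4.751e-09 rad/s (4 s.f.).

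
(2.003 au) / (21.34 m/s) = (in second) 1 au = 1.4959787e+11 m, so 2.003 au = 2.003 * 1.4959787e+11 = 2.9964454e+11 m. 21.34 m/s is already in m/s. Combine: 2.9964454e+11 m / 21.34 m/s = 1.404145e+10 s. 1.404145e+10 s = 1.404145e+10 second ≈ 1.404e+10 second (4 s.f.). Final answer: 1.404e+10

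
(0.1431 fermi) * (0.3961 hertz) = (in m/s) 1 fermi = 1e-15 m, so 0.1431 fermi = 0.1431 * 1e-15 = 1.431e-16 m. 0.3961 hertz = 0.3961 Hz. Combine: 1.431e-16 m * 0.3961 Hz = 5.668191e-17 m/s. Result: 5.668191e-17 m/s ≈ 5.668e-17 m/s (4 s.f.). Final answer: 5.668e-17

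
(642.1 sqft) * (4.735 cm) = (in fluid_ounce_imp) 9.941e+04. Check: 1 sqft = 0.09290304 m^2, so 642.1 sqft = 642.1 * 0.09290304 = 59.653042 m^2. 1 cm = 0.01 m, so 4.735 cm = 4.735 * 0.01 = 0.04735 m. Combine: 59.653042 m^2 * 0.04735 m = 2.8245715 m^3. 1 fluid_ounce_imp = 2.8413063e-05 m^3, so 2.8245715 m^3 = 2.8245715 / 2.8413063e-05 = 99411.02 fluid_ounce_imp ≈ 9.941e+04 fluid_ounce_imp (4 s.f.).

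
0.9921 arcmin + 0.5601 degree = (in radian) 0.01006. Check: 1 arcmin = 0.00029088821 rad, so 0.9921 arcmin = 0.9921 * 0.00029088821 = 0.00028859019 rad. 1 degree = 0.017453293 rad, so 0.5601 degree = 0.5601 * 0.017453293 = 0.0097755891 rad. Sum: 0.00028859019 + 0.0097755891 = 0.010064179 rad. 0.010064179 rad = 0.010064179 radian ≈ 0.01006 radian (4 s.f.).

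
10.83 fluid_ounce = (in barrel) 1 fluid_ounce = 2.957353e-05 m^3, so 10.83 fluid_ounce = 10.83 * 2.957353e-05 = 0.00032028133 m^3. 1 barrel = 0.15898729 m^3, so 0.00032028133 m^3 = 0.00032028133 / 0.15898729 = 0.0020145089 barrel ≈ 0.002015 barrel (4 s.f.). Final answer: 0.002015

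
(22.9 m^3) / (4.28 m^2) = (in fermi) 22.9 m^3 is already in m^3. 4.28 m^2 is already in m^2. Combine: 22.9 m^3 / 4.28 m^2 = 5.3504673 m. 1 fermi = 1e-15 m, so 5.3504673 m = 5.3504673 / 1e-15 = 5.3504673e+15 fermi ≈ 5.35e+15 fermi (4 s.f.). Final answer: 5.35e+15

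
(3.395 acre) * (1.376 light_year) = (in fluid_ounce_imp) 1 acre = 4046.8564 m^2, so 3.395 acre = 3.395 * 4046.8564 = 13739.078 m^2. 1 light_year = 9.4607305e+15 m, so 1.376 light_year = 1.376 * 9.4607305e+15 = 1.3017965e+16 m. Combine: 13739.078 m^2 * 1.3017965e+16 m = 1.7885483e+20 m^3. 1 fluid_ounce_imp = 2.8413063e-05 m^3, so 1.7885483e+20 m^3 = 1.7885483e+20 / 2.8413063e-05 = 6.2948101e+24 fluid_ounce_imp ≈ 6.295e+24 fluid_ounce_imp (4 s.f.). Final answer: 6.295e+24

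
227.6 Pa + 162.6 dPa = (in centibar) 0.2439. Check: 227.6 Pa is already in Pa. 1 dPa = 0.1 Pa, so 162.6 dPa = 162.6 * 0.1 = 16.26 Pa. Sum: 227.6 + 16.26 = 243.86 Pa. 1 centibar = 1000 Pa, so 243.86 Pa = 243.86 / 1000 = 0.24386 centibar ≈ 0.2439 centibar (4 s.f.).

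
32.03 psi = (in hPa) 2208. Check: 1 psi = 6894.7573 Pa, so 32.03 psi = 32.03 * 6894.7573 = 220839.08 Pa. 1 hPa = 100 Pa, so 220839.08 Pa = 220839.08 / 100 = 2208.3908 hPa ≈ 2208 hPa (4 s.f.).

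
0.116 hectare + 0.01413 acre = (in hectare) 0.1217. Check: 1 hectare = 10000 m^2, so 0.116 hectare = 0.116 * 10000 = 1160 m^2. 1 acre = 4046.8564 m^2, so 0.01413 acre = 0.01413 * 4046.8564 = 57.182081 m^2. Sum: 1160 + 57.182081 = 1217.1821 m^2. 1 hectare = 10000 m^2, so 1217.1821 m^2 = 1217.1821 / 10000 = 0.12171821 hectare ≈ 0.1217 hectare (4 s.f.).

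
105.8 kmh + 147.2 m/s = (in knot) 343.3. Check: 1 kmh = 0.27777778 m/s, so 105.8 kmh = 105.8 * 0.27777778 = 29.388889 m/s. 147.2 m/s is already in m/s. Sum: 29.388889 + 147.2 = 176.58889 m/s. 1 knot = 0.51444444 m/s, so 176.58889 m/s = 176.58889 / 0.51444444 = 343.26134 knot ≈ 343.3 knot (4 s.f.).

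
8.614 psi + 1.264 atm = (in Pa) 1.875e+05. Check: 1 psi = 6894.7573 Pa, so 8.614 psi = 8.614 * 6894.7573 = 59391.439 Pa. 1 atm = 101325 Pa, so 1.264 atm = 1.264 * 101325 = 128074.8 Pa. Sum: 59391.439 + 128074.8 = 187466.24 Pa. Result: 187466.24 Pa ≈ 1.875e+05 Pa (4 s.f.).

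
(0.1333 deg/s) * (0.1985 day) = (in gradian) 1 deg/s = 0.017453293 rad/s, so 0.1333 deg/s = 0.1333 * 0.017453293 = 0.0023265239 rad/s. 1 day = 86400 s, so 0.1985 day = 0.1985 * 86400 = 17150.4 s. Combine: 0.0023265239 rad/s * 17150.4 s = 39.900815 rad. 1 gradian = 0.015707963 rad, so 39.900815 rad = 39.900815 / 0.015707963 = 2540.1648 gradian ≈ 2540 gradian (4 s.f.). Final answer: 2540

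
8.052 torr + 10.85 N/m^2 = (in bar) 1 torr = 133.32237 Pa, so 8.052 torr = 8.052 * 133.32237 = 1073.5117 Pa. 10.85 N/m^2 = 10.85 Pa. Sum: 1073.5117 + 10.85 = 1084.3617 Pa. 1 bar = 100000 Pa, so 1084.3617 Pa = 1084.3617 / 100000 = 0.010843617 bar ≈ 0.01084 bar (4 s.f.). Final answer: 0.01084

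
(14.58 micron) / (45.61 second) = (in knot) 1 micron = 1e-06 m, so 14.58 micron = 14.58 * 1e-06 = 1.458e-05 m. 45.61 second = 45.61 s. Combine: 1.458e-05 m / 45.61 s = 3.1966674e-07 m/s. 1 knot = 0.51444444 m/s, so 3.1966674e-07 m/s = 3.1966674e-07 / 0.51444444 = 6.2138243e-07 knot ≈ 6.214e-07 knot (4 s.f.). Final answer: 6.214e-07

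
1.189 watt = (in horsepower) 1.189 watt = 1.189 W. 1 horsepower = 745.69987 W, so 1.189 W = 1.189 / 745.69987 = 0.0015944753 horsepower ≈ 0.001594 horsepower (4 s.f.). Final answer: 0.001594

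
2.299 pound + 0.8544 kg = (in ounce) 1 pound = 0.45359237 kg, so 2.299 pound = 2.299 * 0.45359237 = 1.0428089 kg. 0.8544 kg is already in kg. Sum: 1.0428089 + 0.8544 = 1.8972089 kg. 1 ounce = 0.028349523 kg, so 1.8972089 kg = 1.8972089 / 0.028349523 = 66.922073 ounce ≈ 66.92 ounce (4 s.f.). Final answer: 66.92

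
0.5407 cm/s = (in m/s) 0.005407. Check: 1 cm/s = 0.01 m/s, so 0.5407 cm/s = 0.5407 * 0.01 = 0.005407 m/s. Result: 0.005407 m/s.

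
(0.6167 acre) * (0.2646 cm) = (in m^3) 1 acre = 4046.8564 m^2, so 0.6167 acre = 0.6167 * 4046.8564 = 2495.6964 m^2. 1 cm = 0.01 m, so 0.2646 cm = 0.2646 * 0.01 = 0.002646 m. Combine: 2495.6964 m^2 * 0.002646 m = 6.6036126 m^3. Result: 6.6036126 m^3 ≈ 6.604 m^3 (4 s.f.). Final answer: 6.604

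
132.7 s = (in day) 0.001536. Check: 1 day = 86400 s, so 132.7 s = 132.7 / 86400 = 0.0015358796 day ≈ 0.001536 day (4 s.f.).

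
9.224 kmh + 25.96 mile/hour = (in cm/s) 1417. Check: 1 kmh = 0.27777778 m/s, so 9.224 kmh = 9.224 * 0.27777778 = 2.5622222 m/s. 1 mile/hour = 0.44704 m/s, so 25.96 mile/hour = 25.96 * 0.44704 = 11.605158 m/s. Sum: 2.5622222 + 11.605158 = 14.167381 m/s. 1 cm/s = 0.01 m/s, so 14.167381 m/s = 14.167381 / 0.01 = 1416.7381 cm/s ≈ 1417 cm/s (4 s.f.).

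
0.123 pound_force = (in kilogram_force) 1 pound_force = 4.4482216 N, so 0.123 pound_force = 0.123 * 4.4482216 = 0.54713126 N. 1 kilogram_force = 9.80665 N, so 0.54713126 N = 0.54713126 / 9.80665 = 0.055791862 kilogram_force ≈ 0.05579 kilogram_force (4 s.f.). Final answer: 0.05579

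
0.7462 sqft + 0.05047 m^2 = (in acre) 2.96e-05. Check: 1 sqft = 0.09290304 m^2, so 0.7462 sqft = 0.7462 * 0.09290304 = 0.069324248 m^2. 0.05047 m^2 is already in m^2. Sum: 0.069324248 + 0.05047 = 0.11979425 m^2. 1 acre = 4046.8564 m^2, so 0.11979425 m^2 = 0.11979425 / 4046.8564 = 2.9601803e-05 acre ≈ 2.96e-05 acre (4 s.f.).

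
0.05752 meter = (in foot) 0.05752 meter = 0.05752 m. 1 foot = 0.3048 m, so 0.05752 m = 0.05752 / 0.3048 = 0.18871391 foot ≈ 0.1887 foot (4 s.f.). Final answer: 0.1887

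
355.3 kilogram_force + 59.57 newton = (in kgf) 361.4. Check: 1 kilogram_force = 9.80665 N, so 355.3 kilogram_force = 355.3 * 9.80665 = 3484.3027 N. 59.57 newton = 59.57 N. Sum: 3484.3027 + 59.57 = 3543.8727 N. 1 kgf = 9.80665 N, so 3543.8727 N = 3543.8727 / 9.80665 = 361.37445 kgf ≈ 361.4 kgf (4 s.f.).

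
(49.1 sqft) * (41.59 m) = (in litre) 1 sqft = 0.09290304 m^2, so 49.1 sqft = 49.1 * 0.09290304 = 4.5615393 m^2. 41.59 m is already in m. Combine: 4.5615393 m^2 * 41.59 m = 189.71442 m^3. 1 litre = 0.001 m^3, so 189.71442 m^3 = 189.71442 / 0.001 = 189714.42 litre ≈ 1.897e+05 litre (4 s.f.). Final answer: 1.897e+05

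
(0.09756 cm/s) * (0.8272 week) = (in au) 1 cm/s = 0.01 m/s, so 0.09756 cm/s = 0.09756 * 0.01 = 0.0009756 m/s. 1 week = 604800 s, so 0.8272 week = 0.8272 * 604800 = 500290.56 s. Combine: 0.0009756 m/s * 500290.56 s = 488.08347 m. 1 au = 1.4959787e+11 m, so 488.08347 m = 488.08347 / 1.4959787e+11 = 3.2626365e-09 au ≈ 3.263e-09 au (4 s.f.). Final answer: 3.263e-09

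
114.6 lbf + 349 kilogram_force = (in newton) 3932. Check: 1 lbf = 4.4482216 N, so 114.6 lbf = 114.6 * 4.4482216 = 509.7662 N. 1 kilogram_force = 9.80665 N, so 349 kilogram_force = 349 * 9.80665 = 3422.5208 N. Sum: 509.7662 + 3422.5208 = 3932.287 N. 3932.287 N = 3932.287 newton ≈ 3932 newton (4 s.f.).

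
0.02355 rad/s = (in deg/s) 1.349. Check: 1 deg/s = 0.017453293 rad/s, so 0.02355 rad/s = 0.02355 / 0.017453293 = 1.3493156 deg/s ≈ 1.349 deg/s (4 s.f.).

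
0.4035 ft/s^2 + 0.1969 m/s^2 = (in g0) 1 ft/s^2 = 0.3048 m/s^2, so 0.4035 ft/s^2 = 0.4035 * 0.3048 = 0.1229868 m/s^2. 0.1969 m/s^2 is already in m/s^2. Sum: 0.1229868 + 0.1969 = 0.3198868 m/s^2. 1 g0 = 9.80665 m/s^2, so 0.3198868 m/s^2 = 0.3198868 / 9.80665 = 0.032619376 g0 ≈ 0.03262 g0 (4 s.f.). Final answer: 0.03262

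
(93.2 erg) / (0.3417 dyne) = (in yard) 2.983. Check: 1 erg = 1e-07 J, so 93.2 erg = 93.2 * 1e-07 = 9.32e-06 J. 1 dyne = 1e-05 N, so 0.3417 dyne = 0.3417 * 1e-05 = 3.417e-06 N. Combine: 9.32e-06 J / 3.417e-06 N = 2.7275388 m. 1 yard = 0.9144 m, so 2.7275388 m = 2.7275388 / 0.9144 = 2.9828727 yard ≈ 2.983 yard (4 s.f.).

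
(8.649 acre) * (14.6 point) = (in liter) 1 acre = 4046.8564 m^2, so 8.649 acre = 8.649 * 4046.8564 = 35001.261 m^2. 1 point = 0.00035277778 m, so 14.6 point = 14.6 * 0.00035277778 = 0.0051505556 m. Combine: 35001.261 m^2 * 0.0051505556 m = 180.27594 m^3. 1 liter = 0.001 m^3, so 180.27594 m^3 = 180.27594 / 0.001 = 180275.94 liter ≈ 1.803e+05 liter (4 s.f.). Final answer: 1.803e+05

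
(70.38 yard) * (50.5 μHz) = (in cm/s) 0.325. Check: 1 yard = 0.9144 m, so 70.38 yard = 70.38 * 0.9144 = 64.355472 m. 1 μHz = 1e-06 Hz, so 50.5 μHz = 50.5 * 1e-06 = 5.05e-05 Hz. Combine: 64.355472 m * 5.05e-05 Hz = 0.0032499513 m/s. 1 cm/s = 0.01 m/s, so 0.0032499513 m/s = 0.0032499513 / 0.01 = 0.32499513 cm/s ≈ 0.325 cm/s (4 s.f.).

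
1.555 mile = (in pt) 1 mile = 1609.344 m, so 1.555 mile = 1.555 * 1609.344 = 2502.5299 m. 1 pt = 0.00035277778 m, so 2502.5299 m = 2502.5299 / 0.00035277778 = 7093785.6 pt ≈ 7.094e+06 pt (4 s.f.). Final answer: 7.094e+06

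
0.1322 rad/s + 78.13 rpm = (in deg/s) 0.1322 rad/s is already in rad/s. 1 rpm = 0.10471976 rad/s, so 78.13 rpm = 78.13 * 0.10471976 = 8.1817545 rad/s. Sum: 0.1322 + 8.1817545 = 8.3139545 rad/s. 1 deg/s = 0.017453293 rad/s, so 8.3139545 rad/s = 8.3139545 / 0.017453293 = 476.3545 deg/s ≈ 476.4 deg/s (4 s.f.). Final answer: 476.4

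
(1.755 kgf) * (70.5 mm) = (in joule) 1 kgf = 9.80665 N, so 1.755 kgf = 1.755 * 9.80665 = 17.210671 N. 1 mm = 0.001 m, so 70.5 mm = 70.5 * 0.001 = 0.0705 m. Combine: 17.210671 N * 0.0705 m = 1.2133523 J. 1.2133523 J = 1.2133523 joule ≈ 1.213 joule (4 s.f.). Final answer: 1.213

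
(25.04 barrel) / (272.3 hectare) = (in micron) 1.462. Check: 1 barrel = 0.15898729 m^3, so 25.04 barrel = 25.04 * 0.15898729 = 3.9810419 m^3. 1 hectare = 10000 m^2, so 272.3 hectare = 272.3 * 10000 = 2723000 m^2. Combine: 3.9810419 m^3 / 2723000 m^2 = 1.4620058e-06 m. 1 micron = 1e-06 m, so 1.4620058e-06 m = 1.4620058e-06 / 1e-06 = 1.4620058 micron ≈ 1.462 micron (4 s.f.).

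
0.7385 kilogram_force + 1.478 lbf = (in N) 13.82. Check: 1 kilogram_force = 9.80665 N, so 0.7385 kilogram_force = 0.7385 * 9.80665 = 7.242211 N. 1 lbf = 4.4482216 N, so 1.478 lbf = 1.478 * 4.4482216 = 6.5744715 N. Sum: 7.242211 + 6.5744715 = 13.816683 N. Result: 13.816683 N ≈ 13.82 N (4 s.f.).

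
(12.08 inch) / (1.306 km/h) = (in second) 1 inch = 0.0254 m, so 12.08 inch = 12.08 * 0.0254 = 0.306832 m. 1 km/h = 0.27777778 m/s, so 1.306 km/h = 1.306 * 0.27777778 = 0.36277778 m/s. Combine: 0.306832 m / 0.36277778 m/s = 0.84578499 s. 0.84578499 s = 0.84578499 second ≈ 0.8458 second (4 s.f.). Final answer: 0.8458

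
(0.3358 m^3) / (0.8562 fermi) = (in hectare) 3.922e+10. Check: 0.3358 m^3 is already in m^3. 1 fermi = 1e-15 m, so 0.8562 fermi = 0.8562 * 1e-15 = 8.562e-16 m. Combine: 0.3358 m^3 / 8.562e-16 m = 3.9219808e+14 m^2. 1 hectare = 10000 m^2, so 3.9219808e+14 m^2 = 3.9219808e+14 / 10000 = 3.9219808e+10 hectare ≈ 3.922e+10 hectare (4 s.f.).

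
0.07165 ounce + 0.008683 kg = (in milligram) 1 ounce = 0.028349523 kg, so 0.07165 ounce = 0.07165 * 0.028349523 = 0.0020312433 kg. 0.008683 kg is already in kg. Sum: 0.0020312433 + 0.008683 = 0.010714243 kg. 1 milligram = 1e-06 kg, so 0.010714243 kg = 0.010714243 / 1e-06 = 10714.243 milligram ≈ 1.071e+04 milligram (4 s.f.). Final answer: 1.071e+04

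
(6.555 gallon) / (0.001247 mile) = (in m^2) 0.01236. Check: 1 gallon = 0.0037854118 m^3, so 6.555 gallon = 6.555 * 0.0037854118 = 0.024813374 m^3. 1 mile = 1609.344 m, so 0.001247 mile = 0.001247 * 1609.344 = 2.006852 m. Combine: 0.024813374 m^3 / 2.006852 m = 0.012364327 m^2. Result: 0.012364327 m^2 ≈ 0.01236 m^2 (4 s.f.).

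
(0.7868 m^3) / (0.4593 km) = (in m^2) 0.7868 m^3 is already in m^3. 1 km = 1000 m, so 0.4593 km = 0.4593 * 1000 = 459.3 m. Combine: 0.7868 m^3 / 459.3 m = 0.0017130416 m^2. Result: 0.0017130416 m^2 ≈ 0.001713 m^2 (4 s.f.). Final answer: 0.001713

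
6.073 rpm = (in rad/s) 0.636. Check: 1 rpm = 0.10471976 rad/s, so 6.073 rpm = 6.073 * 0.10471976 = 0.63596307 rad/s. Result: 0.63596307 rad/s ≈ 0.636 rad/s (4 s.f.).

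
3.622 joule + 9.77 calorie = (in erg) 3.622 joule = 3.622 J. 1 calorie = 4.184 J, so 9.77 calorie = 9.77 * 4.184 = 40.87768 J. Sum: 3.622 + 40.87768 = 44.49968 J. 1 erg = 1e-07 J, so 44.49968 J = 44.49968 / 1e-07 = 4.449968e+08 erg ≈ 4.45e+08 erg (4 s.f.). Final answer: 4.45e+08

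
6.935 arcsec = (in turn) 5.351e-06. Check: 1 arcsec = 4.8481368e-06 rad, so 6.935 arcsec = 6.935 * 4.8481368e-06 = 3.3621829e-05 rad. 1 turn = 6.2831853 rad, so 3.3621829e-05 rad = 3.3621829e-05 / 6.2831853 = 5.3510802e-06 turn ≈ 5.351e-06 turn (4 s.f.).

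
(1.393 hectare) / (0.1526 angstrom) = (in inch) 1 hectare = 10000 m^2, so 1.393 hectare = 1.393 * 10000 = 13930 m^2. 1 angstrom = 1e-10 m, so 0.1526 angstrom = 0.1526 * 1e-10 = 1.526e-11 m. Combine: 13930 m^2 / 1.526e-11 m = 9.1284404e+14 m. 1 inch = 0.0254 m, so 9.1284404e+14 m = 9.1284404e+14 / 0.0254 = 3.5938742e+16 inch ≈ 3.594e+16 inch (4 s.f.). Final answer: 3.594e+16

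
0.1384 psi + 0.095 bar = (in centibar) 1 psi = 6894.7573 Pa, so 0.1384 psi = 0.1384 * 6894.7573 = 954.23441 Pa. 1 bar = 100000 Pa, so 0.095 bar = 0.095 * 100000 = 9500 Pa. Sum: 954.23441 + 9500 = 10454.234 Pa. 1 centibar = 1000 Pa, so 10454.234 Pa = 10454.234 / 1000 = 10.454234 centibar ≈ 10.45 centibar (4 s.f.). Final answer: 10.45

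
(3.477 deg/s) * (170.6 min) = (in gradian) 1 deg/s = 0.017453293 rad/s, so 3.477 deg/s = 3.477 * 0.017453293 = 0.060685098 rad/s. 1 min = 60 s, so 170.6 min = 170.6 * 60 = 10236 s. Combine: 0.060685098 rad/s * 10236 s = 621.17266 rad. 1 gradian = 0.015707963 rad, so 621.17266 rad = 621.17266 / 0.015707963 = 39545.08 gradian ≈ 3.955e+04 gradian (4 s.f.). Final answer: 3.955e+04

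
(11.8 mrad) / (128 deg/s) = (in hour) 1 mrad = 0.001 rad, so 11.8 mrad = 11.8 * 0.001 = 0.0118 rad. 1 deg/s = 0.017453293 rad/s, so 128 deg/s = 128 * 0.017453293 = 2.2340214 rad/s. Combine: 0.0118 rad / 2.2340214 rad/s = 0.0052819547 s. 1 hour = 3600 s, so 0.0052819547 s = 0.0052819547 / 3600 = 1.4672096e-06 hour ≈ 1.467e-06 hour (4 s.f.). Final answer: 1.467e-06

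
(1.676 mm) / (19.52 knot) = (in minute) 1 mm = 0.001 m, so 1.676 mm = 1.676 * 0.001 = 0.001676 m. 1 knot = 0.51444444 m/s, so 19.52 knot = 19.52 * 0.51444444 = 10.041956 m/s. Combine: 0.001676 m / 10.041956 m/s = 0.00016689976 s. 1 minute = 60 s, so 0.00016689976 s = 0.00016689976 / 60 = 2.7816627e-06 minute ≈ 2.782e-06 minute (4 s.f.). Final answer: 2.782e-06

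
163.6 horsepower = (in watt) 1 horsepower = 745.69987 W, so 163.6 horsepower = 163.6 * 745.69987 = 121996.5 W. 121996.5 W = 121996.5 watt ≈ 1.22e+05 watt (4 s.f.). Final answer: 1.22e+05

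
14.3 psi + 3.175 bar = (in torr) 3121. Check: 1 psi = 6894.7573 Pa, so 14.3 psi = 14.3 * 6894.7573 = 98595.029 Pa. 1 bar = 100000 Pa, so 3.175 bar = 3.175 * 100000 = 317500 Pa. Sum: 98595.029 + 317500 = 416095.03 Pa. 1 torr = 133.32237 Pa, so 416095.03 Pa = 416095.03 / 133.32237 = 3120.9694 torr ≈ 3121 torr (4 s.f.).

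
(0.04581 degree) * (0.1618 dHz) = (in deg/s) 0.0007412. Check: 1 degree = 0.017453293 rad, so 0.04581 degree = 0.04581 * 0.017453293 = 0.00079953533 rad. 1 dHz = 0.1 Hz, so 0.1618 dHz = 0.1618 * 0.1 = 0.01618 Hz. Combine: 0.00079953533 rad * 0.01618 Hz = 1.2936482e-05 rad/s. 1 deg/s = 0.017453293 rad/s, so 1.2936482e-05 rad/s = 1.2936482e-05 / 0.017453293 = 0.0007412058 deg/s ≈ 0.0007412 deg/s (4 s.f.).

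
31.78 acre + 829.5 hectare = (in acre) 2082. Check: 1 acre = 4046.8564 m^2, so 31.78 acre = 31.78 * 4046.8564 = 128609.1 m^2. 1 hectare = 10000 m^2, so 829.5 hectare = 829.5 * 10000 = 8295000 m^2. Sum: 128609.1 + 8295000 = 8423609.1 m^2. 1 acre = 4046.8564 m^2, so 8423609.1 m^2 = 8423609.1 / 4046.8564 = 2081.5191 acre ≈ 2082 acre (4 s.f.).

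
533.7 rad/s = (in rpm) 5096. Check: 1 rpm = 0.10471976 rad/s, so 533.7 rad/s = 533.7 / 0.10471976 = 5096.4596 rpm ≈ 5096 rpm (4 s.f.).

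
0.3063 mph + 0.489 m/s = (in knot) 1 mph = 0.44704 m/s, so 0.3063 mph = 0.3063 * 0.44704 = 0.13692835 m/s. 0.489 m/s is already in m/s. Sum: 0.13692835 + 0.489 = 0.62592835 m/s. 1 knot = 0.51444444 m/s, so 0.62592835 m/s = 0.62592835 / 0.51444444 = 1.2167074 knot ≈ 1.217 knot (4 s.f.). Final answer: 1.217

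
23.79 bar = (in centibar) 2379. Check: 1 bar = 100000 Pa, so 23.79 bar = 23.79 * 100000 = 2379000 Pa. 1 centibar = 1000 Pa, so 2379000 Pa = 2379000 / 1000 = 2379 centibar.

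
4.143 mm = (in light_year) 4.379e-19. Check: 1 mm = 0.001 m, so 4.143 mm = 4.143 * 0.001 = 0.004143 m. 1 light_year = 9.4607305e+15 m, so 0.004143 m = 0.004143 / 9.4607305e+15 = 4.3791545e-19 light_year ≈ 4.379e-19 light_year (4 s.f.).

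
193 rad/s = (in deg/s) 1 deg/s = 0.017453293 rad/s, so 193 rad/s = 193 / 0.017453293 = 11058.085 deg/s ≈ 1.106e+04 deg/s (4 s.f.). Final answer: 1.106e+04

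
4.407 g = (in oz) 1 g = 0.001 kg, so 4.407 g = 4.407 * 0.001 = 0.004407 kg. 1 oz = 0.028349523 kg, so 0.004407 kg = 0.004407 / 0.028349523 = 0.15545235 oz ≈ 0.1555 oz (4 s.f.). Final answer: 0.1555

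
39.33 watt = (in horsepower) 0.05274. Check: 39.33 watt = 39.33 W. 1 horsepower = 745.69987 W, so 39.33 W = 39.33 / 745.69987 = 0.052742399 horsepower ≈ 0.05274 horsepower (4 s.f.).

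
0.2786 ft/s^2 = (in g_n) 1 ft/s^2 = 0.3048 m/s^2, so 0.2786 ft/s^2 = 0.2786 * 0.3048 = 0.08491728 m/s^2. 1 g_n = 9.80665 m/s^2, so 0.08491728 m/s^2 = 0.08491728 / 9.80665 = 0.0086591527 g_n ≈ 0.008659 g_n (4 s.f.). Final answer: 0.008659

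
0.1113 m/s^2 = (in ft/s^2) 0.3652. Check: 1 ft/s^2 = 0.3048 m/s^2, so 0.1113 m/s^2 = 0.1113 / 0.3048 = 0.36515748 ft/s^2 ≈ 0.3652 ft/s^2 (4 s.f.).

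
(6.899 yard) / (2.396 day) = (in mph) 1 yard = 0.9144 m, so 6.899 yard = 6.899 * 0.9144 = 6.3084456 m. 1 day = 86400 s, so 2.396 day = 2.396 * 86400 = 207014.4 s. Combine: 6.3084456 m / 207014.4 s = 3.0473463e-05 m/s. 1 mph = 0.44704 m/s, so 3.0473463e-05 m/s = 3.0473463e-05 / 0.44704 = 6.8167195e-05 mph ≈ 6.817e-05 mph (4 s.f.). Final answer: 6.817e-05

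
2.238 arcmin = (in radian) 0.000651. Check: 1 arcmin = 0.00029088821 rad, so 2.238 arcmin = 2.238 * 0.00029088821 = 0.00065100781 rad. 0.00065100781 rad = 0.00065100781 radian ≈ 0.000651 radian (4 s.f.).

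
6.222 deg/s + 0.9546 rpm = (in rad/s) 1 deg/s = 0.017453293 rad/s, so 6.222 deg/s = 6.222 * 0.017453293 = 0.10859439 rad/s. 1 rpm = 0.10471976 rad/s, so 0.9546 rpm = 0.9546 * 0.10471976 = 0.099965478 rad/s. Sum: 0.10859439 + 0.099965478 = 0.20855986 rad/s. Result: 0.20855986 rad/s ≈ 0.2086 rad/s (4 s.f.). Final answer: 0.2086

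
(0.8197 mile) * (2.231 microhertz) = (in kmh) 1 mile = 1609.344 m, so 0.8197 mile = 0.8197 * 1609.344 = 1319.1793 m. 1 microhertz = 1e-06 Hz, so 2.231 microhertz = 2.231 * 1e-06 = 2.231e-06 Hz. Combine: 1319.1793 m * 2.231e-06 Hz = 0.002943089 m/s. 1 kmh = 0.27777778 m/s, so 0.002943089 m/s = 0.002943089 / 0.27777778 = 0.01059512 kmh ≈ 0.0106 kmh (4 s.f.). Final answer: 0.0106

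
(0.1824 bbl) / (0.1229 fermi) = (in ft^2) 2.54e+15. Check: 1 bbl = 0.15898729 m^3, so 0.1824 bbl = 0.1824 * 0.15898729 = 0.028999283 m^3. 1 fermi = 1e-15 m, so 0.1229 fermi = 0.1229 * 1e-15 = 1.229e-16 m. Combine: 0.028999283 m^3 / 1.229e-16 m = 2.3595836e+14 m^2. 1 ft^2 = 0.09290304 m^2, so 2.3595836e+14 m^2 = 2.3595836e+14 / 0.09290304 = 2.5398347e+15 ft^2 ≈ 2.54e+15 ft^2 (4 s.f.).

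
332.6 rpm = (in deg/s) 1 rpm = 0.10471976 rad/s, so 332.6 rpm = 332.6 * 0.10471976 = 34.829791 rad/s. 1 deg/s = 0.017453293 rad/s, so 34.829791 rad/s = 34.829791 / 0.017453293 = 1995.6 deg/s ≈ 1996 deg/s (4 s.f.). Final answer: 1996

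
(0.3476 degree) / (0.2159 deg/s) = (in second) 1.61. Check: 1 degree = 0.017453293 rad, so 0.3476 degree = 0.3476 * 0.017453293 = 0.0060667645 rad. 1 deg/s = 0.017453293 rad/s, so 0.2159 deg/s = 0.2159 * 0.017453293 = 0.0037681659 rad/s. Combine: 0.0060667645 rad / 0.0037681659 rad/s = 1.6100046 s. 1.6100046 s = 1.6100046 second ≈ 1.61 second (4 s.f.).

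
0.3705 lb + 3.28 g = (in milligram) 1.713e+05. Check: 1 lb = 0.45359237 kg, so 0.3705 lb = 0.3705 * 0.45359237 = 0.16805597 kg. 1 g = 0.001 kg, so 3.28 g = 3.28 * 0.001 = 0.00328 kg. Sum: 0.16805597 + 0.00328 = 0.17133597 kg. 1 milligram = 1e-06 kg, so 0.17133597 kg = 0.17133597 / 1e-06 = 171335.97 milligram ≈ 1.713e+05 milligram (4 s.f.).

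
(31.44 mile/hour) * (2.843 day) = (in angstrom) 3.452e+16. Check: 1 mile/hour = 0.44704 m/s, so 31.44 mile/hour = 31.44 * 0.44704 = 14.054938 m/s. 1 day = 86400 s, so 2.843 day = 2.843 * 86400 = 245635.2 s. Combine: 14.054938 m/s * 245635.2 s = 3452387.4 m. 1 angstrom = 1e-10 m, so 3452387.4 m = 3452387.4 / 1e-10 = 3.4523874e+16 angstrom ≈ 3.452e+16 angstrom (4 s.f.).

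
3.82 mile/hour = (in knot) 3.319. Check: 1 mile/hour = 0.44704 m/s, so 3.82 mile/hour = 3.82 * 0.44704 = 1.7076928 m/s. 1 knot = 0.51444444 m/s, so 1.7076928 m/s = 1.7076928 / 0.51444444 = 3.3194892 knot ≈ 3.319 knot (4 s.f.).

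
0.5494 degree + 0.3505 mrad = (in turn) 0.001582. Check: 1 degree = 0.017453293 rad, so 0.5494 degree = 0.5494 * 0.017453293 = 0.0095888389 rad. 1 mrad = 0.001 rad, so 0.3505 mrad = 0.3505 * 0.001 = 0.0003505 rad. Sum: 0.0095888389 + 0.0003505 = 0.0099393389 rad. 1 turn = 6.2831853 rad, so 0.0099393389 rad = 0.0099393389 / 6.2831853 = 0.0015818949 turn ≈ 0.001582 turn (4 s.f.).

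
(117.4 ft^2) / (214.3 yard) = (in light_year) 5.883e-18. Check: 1 ft^2 = 0.09290304 m^2, so 117.4 ft^2 = 117.4 * 0.09290304 = 10.906817 m^2. 1 yard = 0.9144 m, so 214.3 yard = 214.3 * 0.9144 = 195.95592 m. Combine: 10.906817 m^2 / 195.95592 m = 0.055659543 m. 1 light_year = 9.4607305e+15 m, so 0.055659543 m = 0.055659543 / 9.4607305e+15 = 5.8832183e-18 light_year ≈ 5.883e-18 light_year (4 s.f.).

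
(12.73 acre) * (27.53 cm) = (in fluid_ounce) 1 acre = 4046.8564 m^2, so 12.73 acre = 12.73 * 4046.8564 = 51516.482 m^2. 1 cm = 0.01 m, so 27.53 cm = 27.53 * 0.01 = 0.2753 m. Combine: 51516.482 m^2 * 0.2753 m = 14182.488 m^3. 1 fluid_ounce = 2.957353e-05 m^3, so 14182.488 m^3 = 14182.488 / 2.957353e-05 = 4.7956696e+08 fluid_ounce ≈ 4.796e+08 fluid_ounce (4 s.f.). Final answer: 4.796e+08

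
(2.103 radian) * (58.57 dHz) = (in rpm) 117.6. Check: 2.103 radian = 2.103 rad. 1 dHz = 0.1 Hz, so 58.57 dHz = 58.57 * 0.1 = 5.857 Hz. Combine: 2.103 rad * 5.857 Hz = 12.317271 rad/s. 1 rpm = 0.10471976 rad/s, so 12.317271 rad/s = 12.317271 / 0.10471976 = 117.62127 rpm ≈ 117.6 rpm (4 s.f.).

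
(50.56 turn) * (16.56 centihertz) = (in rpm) 502.4. Check: 1 turn = 6.2831853 rad, so 50.56 turn = 50.56 * 6.2831853 = 317.67785 rad. 1 centihertz = 0.01 Hz, so 16.56 centihertz = 16.56 * 0.01 = 0.1656 Hz. Combine: 317.67785 rad * 0.1656 Hz = 52.607452 rad/s. 1 rpm = 0.10471976 rad/s, so 52.607452 rad/s = 52.607452 / 0.10471976 = 502.36416 rpm ≈ 502.4 rpm (4 s.f.).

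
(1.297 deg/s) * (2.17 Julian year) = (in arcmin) 5.329e+09. Check: 1 deg/s = 0.017453293 rad/s, so 1.297 deg/s = 1.297 * 0.017453293 = 0.02263692 rad/s. 1 Julian year = 31557600 s, so 2.17 Julian year = 2.17 * 31557600 = 68479992 s. Combine: 0.02263692 rad/s * 68479992 s = 1550176.1 rad. 1 arcmin = 0.00029088821 rad, so 1550176.1 rad = 1550176.1 / 0.00029088821 = 5.329113e+09 arcmin ≈ 5.329e+09 arcmin (4 s.f.).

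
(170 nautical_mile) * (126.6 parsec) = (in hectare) 1.23e+20. Check: 1 nautical_mile = 1852 m, so 170 nautical_mile = 170 * 1852 = 314840 m. 1 parsec = 3.0856776e+16 m, so 126.6 parsec = 126.6 * 3.0856776e+16 = 3.9064678e+18 m. Combine: 314840 m * 3.9064678e+18 m = 1.2299123e+24 m^2. 1 hectare = 10000 m^2, so 1.2299123e+24 m^2 = 1.2299123e+24 / 10000 = 1.2299123e+20 hectare ≈ 1.23e+20 hectare (4 s.f.).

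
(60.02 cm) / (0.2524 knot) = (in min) 1 cm = 0.01 m, so 60.02 cm = 60.02 * 0.01 = 0.6002 m. 1 knot = 0.51444444 m/s, so 0.2524 knot = 0.2524 * 0.51444444 = 0.12984578 m/s. Combine: 0.6002 m / 0.12984578 m/s = 4.6224068 s. 1 min = 60 s, so 4.6224068 s = 4.6224068 / 60 = 0.077040113 min ≈ 0.07704 min (4 s.f.). Final answer: 0.07704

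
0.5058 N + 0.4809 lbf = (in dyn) 2.645e+05. Check: 0.5058 N is already in N. 1 lbf = 4.4482216 N, so 0.4809 lbf = 0.4809 * 4.4482216 = 2.1391498 N. Sum: 0.5058 + 2.1391498 = 2.6449498 N. 1 dyn = 1e-05 N, so 2.6449498 N = 2.6449498 / 1e-05 = 264494.98 dyn ≈ 2.645e+05 dyn (4 s.f.).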